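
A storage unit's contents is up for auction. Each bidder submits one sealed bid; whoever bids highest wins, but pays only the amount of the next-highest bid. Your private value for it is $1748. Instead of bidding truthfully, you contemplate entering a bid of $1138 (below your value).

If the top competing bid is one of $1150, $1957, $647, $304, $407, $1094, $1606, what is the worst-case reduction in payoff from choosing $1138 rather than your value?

$598

$1150: truthful gives $598, deviation gives $0 → loss $598.
$1957: same outcome either way → loss $0.
$647: same outcome either way → loss $0.
$304: same outcome either way → loss $0.
$407: same outcome either way → loss $0.
$1094: same outcome either way → loss $0.
$1606: truthful gives $142, deviation gives $0 → loss $142.
Maximum loss: $598.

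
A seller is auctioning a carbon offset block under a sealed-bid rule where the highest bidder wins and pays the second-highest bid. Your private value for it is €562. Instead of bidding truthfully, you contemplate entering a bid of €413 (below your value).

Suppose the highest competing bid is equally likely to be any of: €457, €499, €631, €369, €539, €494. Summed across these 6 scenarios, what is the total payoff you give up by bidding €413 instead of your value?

The deviation costs you only when the competing bid falls strictly between €413 and €562; elsewhere both bids give the same outcome.
€457: truthful payoff €105, deviation payoff €0 → loss €105.
€499: truthful payoff €63, deviation payoff €0 → loss €63.
€631: outcomes coincide → loss €0.
€369: outcomes coincide → loss €0.
€539: truthful payoff €23, deviation payoff €0 → loss €23.
€494: truthful payoff €68, deviation payoff €0 → loss €68.
Total loss = €105 + €63 + €23 + €68 = €259.

€259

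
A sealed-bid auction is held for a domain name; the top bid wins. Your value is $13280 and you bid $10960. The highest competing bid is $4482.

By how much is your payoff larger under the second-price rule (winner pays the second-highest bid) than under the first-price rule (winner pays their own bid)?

You have the highest bid, so you win under either rule.
Second-price: pay $4482 → payoff $8798.
First-price: pay your own bid $10960 → payoff $2320.
Difference = $8798 − ($2320) = $6478.

$6478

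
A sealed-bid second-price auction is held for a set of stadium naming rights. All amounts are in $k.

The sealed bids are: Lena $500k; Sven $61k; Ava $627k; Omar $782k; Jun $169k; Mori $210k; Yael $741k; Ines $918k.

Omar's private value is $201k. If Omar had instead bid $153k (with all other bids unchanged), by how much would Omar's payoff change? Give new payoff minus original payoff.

The highest bid among the other bidders is $918k; Omar's bid doesn't change that.
Original bid $782k: Omar is not highest (top rival bid is $918k); payoff $0k.
Alternative bid $153k: Omar is not highest (top rival bid is $918k); payoff $0k.
Change in payoff = $0k − ($0k) = $0k.

$0k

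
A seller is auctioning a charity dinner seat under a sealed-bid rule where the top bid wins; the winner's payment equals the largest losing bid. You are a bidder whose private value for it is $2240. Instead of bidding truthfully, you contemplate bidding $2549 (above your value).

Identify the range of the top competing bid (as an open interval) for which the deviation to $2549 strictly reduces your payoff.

($2240, $2549)

If the competing bid is below $2240, both bids win at the same price — no difference.
If it is above $2549, both bids lose — no difference.
If it lies strictly between $2240 and $2549, bidding your value loses (payoff 0) while bidding $2549 wins at a price above your value (payoff negative).
So the deviation strictly hurts on the open interval ($2240, $2549).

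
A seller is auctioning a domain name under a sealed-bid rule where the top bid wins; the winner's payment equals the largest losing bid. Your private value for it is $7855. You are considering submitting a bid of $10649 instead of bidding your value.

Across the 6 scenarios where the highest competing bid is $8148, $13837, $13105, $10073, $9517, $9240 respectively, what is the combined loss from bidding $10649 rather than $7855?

$5558

The deviation costs you only when the competing bid falls strictly between $7855 and $10649; elsewhere both bids give the same outcome.
$8148: truthful payoff $0, deviation payoff −$293 → loss $293.
$13837: outcomes coincide → loss $0.
$13105: outcomes coincide → loss $0.
$10073: truthful payoff $0, deviation payoff −$2218 → loss $2218.
$9517: truthful payoff $0, deviation payoff −$1662 → loss $1662.
$9240: truthful payoff $0, deviation payoff −$1385 → loss $1385.
Total loss = $293 + $2218 + $1662 + $1385 = $5558.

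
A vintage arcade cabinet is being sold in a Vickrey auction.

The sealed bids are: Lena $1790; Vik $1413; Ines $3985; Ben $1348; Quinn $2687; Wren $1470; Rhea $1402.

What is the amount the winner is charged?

$2687

Highest bid: Ines at $3985, so Ines wins.
Second-highest bid: Quinn at $2687 — that is the price the winner pays.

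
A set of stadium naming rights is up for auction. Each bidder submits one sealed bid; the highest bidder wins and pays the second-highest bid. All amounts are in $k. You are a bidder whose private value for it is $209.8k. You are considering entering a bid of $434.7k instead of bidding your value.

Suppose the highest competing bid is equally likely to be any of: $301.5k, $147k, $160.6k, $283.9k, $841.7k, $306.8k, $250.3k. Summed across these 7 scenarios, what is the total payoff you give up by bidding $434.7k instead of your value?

The deviation costs you only when the competing bid falls strictly between $209.8k and $434.7k; elsewhere both bids give the same outcome.
$301.5k: truthful payoff $0k, deviation payoff −$91.7k → loss $91.7k.
$147k: outcomes coincide → loss $0k.
$160.6k: outcomes coincide → loss $0k.
$283.9k: truthful payoff $0k, deviation payoff −$74.1k → loss $74.1k.
$841.7k: outcomes coincide → loss $0k.
$306.8k: truthful payoff $0k, deviation payoff −$97k → loss $97k.
$250.3k: truthful payoff $0k, deviation payoff −$40.5k → loss $40.5k.
Total loss = $91.7k + $74.1k + $97k + $40.5k = $303.3k.
Because the price is fixed by the runner-up's bid, deviating from your value can only change a good outcome into a bad one — never the reverse.

$303.3k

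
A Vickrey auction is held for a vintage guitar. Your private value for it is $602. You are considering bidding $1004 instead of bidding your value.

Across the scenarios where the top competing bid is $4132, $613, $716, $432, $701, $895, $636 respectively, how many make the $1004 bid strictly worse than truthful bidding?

5

The deviation hurts exactly when the highest competing bid lies strictly between $602 and $1004 — overbidding then wins at a price above your value.
$4132: above both → same outcome either way.
$613: inside the interval → strictly worse (loss $11).
$716: inside the interval → strictly worse (loss $114).
$432: below both → same outcome either way.
$701: inside the interval → strictly worse (loss $99).
$895: inside the interval → strictly worse (loss $293).
$636: inside the interval → strictly worse (loss $34).
Count: 5.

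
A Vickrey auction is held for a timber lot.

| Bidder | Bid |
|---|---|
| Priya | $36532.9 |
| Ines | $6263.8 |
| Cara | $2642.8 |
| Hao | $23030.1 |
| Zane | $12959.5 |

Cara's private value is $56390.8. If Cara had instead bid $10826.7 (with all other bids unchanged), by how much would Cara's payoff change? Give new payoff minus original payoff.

$0

The highest bid among the other bidders is $36532.9; Cara's bid doesn't change that.
Original bid $2642.8: Cara is not highest (top rival bid is $36532.9); payoff $0.
Alternative bid $10826.7: Cara is not highest (top rival bid is $36532.9); payoff $0.
Change in payoff = $0 − ($0) = $0.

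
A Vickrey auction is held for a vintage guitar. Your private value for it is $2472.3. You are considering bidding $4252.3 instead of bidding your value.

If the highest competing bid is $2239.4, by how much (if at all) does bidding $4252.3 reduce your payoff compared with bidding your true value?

$0

Bidding your value $2472.3: you win (since $2472.3 > $2239.4) and pay $2239.4. Payoff $232.9.
Bidding $4252.3: you win and pay $2239.4. Payoff $2472.3 − $2239.4 = $232.9.
Difference = $232.9 − $232.9 = $0; both bids lead to the same outcome because the competing bid is below both your value and your alternative bid.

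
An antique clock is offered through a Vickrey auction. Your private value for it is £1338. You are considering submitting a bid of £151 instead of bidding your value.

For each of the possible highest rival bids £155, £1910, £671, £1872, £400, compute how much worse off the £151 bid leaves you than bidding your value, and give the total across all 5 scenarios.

£2788

The deviation costs you only when the competing bid falls strictly between £151 and £1338; elsewhere both bids give the same outcome.
£155: truthful payoff £1183, deviation payoff £0 → loss £1183.
£1910: outcomes coincide → loss £0.
£671: truthful payoff £667, deviation payoff £0 → loss £667.
£1872: outcomes coincide → loss £0.
£400: truthful payoff £938, deviation payoff £0 → loss £938.
Total loss = £1183 + £667 + £938 = £2788.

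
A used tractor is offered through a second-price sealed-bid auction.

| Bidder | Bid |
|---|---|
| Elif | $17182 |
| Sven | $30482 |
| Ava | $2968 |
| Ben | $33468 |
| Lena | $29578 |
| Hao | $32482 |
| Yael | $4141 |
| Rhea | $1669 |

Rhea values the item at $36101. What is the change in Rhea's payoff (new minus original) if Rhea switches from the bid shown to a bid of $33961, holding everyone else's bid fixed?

$2633

The highest bid among the other bidders is $33468; Rhea's bid doesn't change that.
Original bid $1669: Rhea is not highest (top rival bid is $33468); payoff $0.
Alternative bid $33961: Rhea is highest, pays the top rival bid $33468; payoff $36101 − $33468 = $2633.
Change in payoff = $2633 − ($0) = $2633.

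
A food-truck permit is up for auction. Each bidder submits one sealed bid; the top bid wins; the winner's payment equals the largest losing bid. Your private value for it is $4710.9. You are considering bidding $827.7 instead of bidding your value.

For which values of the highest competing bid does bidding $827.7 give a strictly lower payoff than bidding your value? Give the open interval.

If the competing bid is below $827.7, both bids win at the same price — no difference.
If it is above $4710.9, both bids lose — no difference.
If it lies strictly between $827.7 and $4710.9, bidding your value wins at a price below your value (positive payoff) while bidding $827.7 loses (payoff 0).
So the deviation strictly hurts on the open interval ($827.7, $4710.9).

($827.7, $4710.9)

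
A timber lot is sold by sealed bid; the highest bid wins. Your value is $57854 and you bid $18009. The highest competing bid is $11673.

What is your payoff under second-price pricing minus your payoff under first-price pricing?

$6336

You have the highest bid, so you win under either rule.
Second-price: pay $11673 → payoff $46181.
First-price: pay your own bid $18009 → payoff $39845.
Difference = $46181 − ($39845) = $6336.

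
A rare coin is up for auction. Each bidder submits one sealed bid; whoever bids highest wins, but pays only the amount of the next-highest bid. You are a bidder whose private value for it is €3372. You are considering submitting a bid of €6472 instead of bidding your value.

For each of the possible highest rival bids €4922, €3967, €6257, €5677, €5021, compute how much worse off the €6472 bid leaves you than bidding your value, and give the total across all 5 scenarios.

The deviation costs you only when the competing bid falls strictly between €3372 and €6472; elsewhere both bids give the same outcome.
€4922: truthful payoff €0, deviation payoff −€1550 → loss €1550.
€3967: truthful payoff €0, deviation payoff −€595 → loss €595.
€6257: truthful payoff €0, deviation payoff −€2885 → loss €2885.
€5677: truthful payoff €0, deviation payoff −€2305 → loss €2305.
€5021: truthful payoff €0, deviation payoff −€1649 → loss €1649.
Total loss = €1550 + €595 + €2885 + €2305 + €1649 = €8984.

€8984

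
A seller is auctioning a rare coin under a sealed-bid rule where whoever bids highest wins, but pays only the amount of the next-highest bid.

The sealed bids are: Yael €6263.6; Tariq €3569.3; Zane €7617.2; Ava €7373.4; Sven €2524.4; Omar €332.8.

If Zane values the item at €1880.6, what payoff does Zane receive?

−€5492.8

Highest bid: Zane at €7617.2, so Zane wins.
Second-highest bid: Ava at €7373.4 — that is the price the winner pays.
Zane's payoff = value − price = €1880.6 − €7373.4 = −€5492.8.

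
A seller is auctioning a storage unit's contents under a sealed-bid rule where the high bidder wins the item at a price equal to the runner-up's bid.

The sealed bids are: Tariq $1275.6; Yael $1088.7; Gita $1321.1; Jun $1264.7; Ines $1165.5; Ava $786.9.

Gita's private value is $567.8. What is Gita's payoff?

Highest bid: Gita at $1321.1, so Gita wins.
Second-highest bid: Tariq at $1275.6 — that is the price the winner pays.
Gita's payoff = value − price = $567.8 − $1275.6 = −$707.8.

−$707.8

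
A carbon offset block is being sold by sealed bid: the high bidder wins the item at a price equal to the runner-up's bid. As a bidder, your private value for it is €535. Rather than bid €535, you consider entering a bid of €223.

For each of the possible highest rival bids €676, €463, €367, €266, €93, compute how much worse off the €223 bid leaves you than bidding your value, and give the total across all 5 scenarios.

€509

The deviation costs you only when the competing bid falls strictly between €223 and €535; elsewhere both bids give the same outcome.
€676: outcomes coincide → loss €0.
€463: truthful payoff €72, deviation payoff €0 → loss €72.
€367: truthful payoff €168, deviation payoff €0 → loss €168.
€266: truthful payoff €269, deviation payoff €0 → loss €269.
€93: outcomes coincide → loss €0.
Total loss = €72 + €168 + €269 = €509.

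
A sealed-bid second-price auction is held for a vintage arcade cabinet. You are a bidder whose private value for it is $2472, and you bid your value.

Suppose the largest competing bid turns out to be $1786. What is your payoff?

Your bid $2472 exceeds the highest competing bid $1786, so you win.
In a second-price auction the winner pays the second-highest bid, $1786.
Payoff = value − price = $2472 − $1786 = $686.

$686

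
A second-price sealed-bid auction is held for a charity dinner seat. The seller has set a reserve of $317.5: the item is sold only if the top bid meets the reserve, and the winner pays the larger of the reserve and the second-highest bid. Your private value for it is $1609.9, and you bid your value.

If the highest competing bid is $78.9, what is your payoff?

Your bid $1609.9 is the highest and exceeds the reserve.
Price = max(second-highest bid, reserve) = max($78.9, $317.5) = $317.5.
Payoff = $1609.9 − $317.5 = $1292.4.

$1292.4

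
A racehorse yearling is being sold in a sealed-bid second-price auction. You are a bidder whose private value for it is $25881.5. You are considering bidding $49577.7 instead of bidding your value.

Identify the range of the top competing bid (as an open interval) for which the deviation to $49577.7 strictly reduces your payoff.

($25881.5, $49577.7)

If the competing bid is below $25881.5, both bids win at the same price — no difference.
If it is above $49577.7, both bids lose — no difference.
If it lies strictly between $25881.5 and $49577.7, bidding your value loses (payoff 0) while bidding $49577.7 wins at a price above your value (payoff negative).
So the deviation strictly hurts on the open interval ($25881.5, $49577.7).
Truthful bidding weakly dominates here: raising your bid can only win items priced above your value, and lowering it can only forfeit items priced below.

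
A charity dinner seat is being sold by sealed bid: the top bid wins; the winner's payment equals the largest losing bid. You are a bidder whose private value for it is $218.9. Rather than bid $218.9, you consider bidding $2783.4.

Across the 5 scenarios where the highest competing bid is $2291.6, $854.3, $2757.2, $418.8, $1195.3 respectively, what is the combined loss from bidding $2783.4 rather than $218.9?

The deviation costs you only when the competing bid falls strictly between $218.9 and $2783.4; elsewhere both bids give the same outcome.
$2291.6: truthful payoff $0, deviation payoff −$2072.7 → loss $2072.7.
$854.3: truthful payoff $0, deviation payoff −$635.4 → loss $635.4.
$2757.2: truthful payoff $0, deviation payoff −$2538.3 → loss $2538.3.
$418.8: truthful payoff $0, deviation payoff −$199.9 → loss $199.9.
$1195.3: truthful payoff $0, deviation payoff −$976.4 → loss $976.4.
Total loss = $2072.7 + $635.4 + $2538.3 + $199.9 + $976.4 = $6422.7.

$6422.7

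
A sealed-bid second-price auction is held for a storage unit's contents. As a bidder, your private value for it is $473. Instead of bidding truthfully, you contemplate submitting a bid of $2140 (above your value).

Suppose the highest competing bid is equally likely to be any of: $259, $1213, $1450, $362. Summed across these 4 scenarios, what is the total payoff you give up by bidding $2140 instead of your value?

The deviation costs you only when the competing bid falls strictly between $473 and $2140; elsewhere both bids give the same outcome.
$259: outcomes coincide → loss $0.
$1213: truthful payoff $0, deviation payoff −$740 → loss $740.
$1450: truthful payoff $0, deviation payoff −$977 → loss $977.
$362: outcomes coincide → loss $0.
Total loss = $740 + $977 = $1717.

$1717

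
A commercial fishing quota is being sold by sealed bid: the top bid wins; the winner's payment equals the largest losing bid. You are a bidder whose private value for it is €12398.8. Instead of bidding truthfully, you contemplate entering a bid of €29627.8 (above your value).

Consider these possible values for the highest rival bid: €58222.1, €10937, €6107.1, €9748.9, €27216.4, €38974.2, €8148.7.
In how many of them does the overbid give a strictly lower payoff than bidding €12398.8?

The deviation hurts exactly when the highest competing bid lies strictly between €12398.8 and €29627.8 — overbidding then wins at a price above your value.
€58222.1: above both → same outcome either way.
€10937: below both → same outcome either way.
€6107.1: below both → same outcome either way.
€9748.9: below both → same outcome either way.
€27216.4: inside the interval → strictly worse (loss €14817.6).
€38974.2: above both → same outcome either way.
€8148.7: below both → same outcome either way.
Count: 1.

1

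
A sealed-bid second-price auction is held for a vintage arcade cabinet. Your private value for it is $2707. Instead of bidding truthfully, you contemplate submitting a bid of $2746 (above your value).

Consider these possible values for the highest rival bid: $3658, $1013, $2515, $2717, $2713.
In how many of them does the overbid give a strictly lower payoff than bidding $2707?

2

The deviation hurts exactly when the highest competing bid lies strictly between $2707 and $2746 — overbidding then wins at a price above your value.
$3658: above both → same outcome either way.
$1013: below both → same outcome either way.
$2515: below both → same outcome either way.
$2717: inside the interval → strictly worse (loss $10).
$2713: inside the interval → strictly worse (loss $6).
Count: 2.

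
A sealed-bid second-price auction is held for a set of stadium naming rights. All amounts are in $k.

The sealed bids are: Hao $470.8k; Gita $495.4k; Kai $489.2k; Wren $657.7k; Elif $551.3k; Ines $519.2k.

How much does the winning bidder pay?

Highest bid: Wren at $657.7k, so Wren wins.
Second-highest bid: Elif at $551.3k — that is the price the winner pays.

$551.3k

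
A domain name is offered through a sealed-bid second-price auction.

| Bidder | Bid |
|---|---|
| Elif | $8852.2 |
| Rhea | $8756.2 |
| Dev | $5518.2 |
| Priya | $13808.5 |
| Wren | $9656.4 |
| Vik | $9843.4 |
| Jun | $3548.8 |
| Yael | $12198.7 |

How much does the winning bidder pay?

$12198.7

Highest bid: Priya at $13808.5, so Priya wins.
Second-highest bid: Yael at $12198.7 — that is the price the winner pays.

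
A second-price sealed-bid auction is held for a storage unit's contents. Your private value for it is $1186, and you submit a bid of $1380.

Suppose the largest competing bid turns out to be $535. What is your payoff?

$651

Your bid $1380 exceeds the highest competing bid $535, so you win.
In a second-price auction the winner pays the second-highest bid, $535.
Payoff = value − price = $1186 − $535 = $651.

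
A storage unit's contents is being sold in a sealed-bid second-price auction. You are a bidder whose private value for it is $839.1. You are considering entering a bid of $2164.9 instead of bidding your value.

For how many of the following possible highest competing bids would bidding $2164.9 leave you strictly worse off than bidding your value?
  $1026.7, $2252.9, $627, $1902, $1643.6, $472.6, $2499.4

The deviation hurts exactly when the highest competing bid lies strictly between $839.1 and $2164.9 — overbidding then wins at a price above your value.
$1026.7: inside the interval → strictly worse (loss $187.6).
$2252.9: above both → same outcome either way.
$627: below both → same outcome either way.
$1902: inside the interval → strictly worse (loss $1062.9).
$1643.6: inside the interval → strictly worse (loss $804.5).
$472.6: below both → same outcome either way.
$2499.4: above both → same outcome either way.
Count: 3.

3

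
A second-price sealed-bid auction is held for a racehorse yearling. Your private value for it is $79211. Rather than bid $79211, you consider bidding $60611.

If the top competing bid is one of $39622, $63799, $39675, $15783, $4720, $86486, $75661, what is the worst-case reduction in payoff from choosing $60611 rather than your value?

$15412

$39622: same outcome either way → loss $0.
$63799: truthful gives $15412, deviation gives $0 → loss $15412.
$39675: same outcome either way → loss $0.
$15783: same outcome either way → loss $0.
$4720: same outcome either way → loss $0.
$86486: same outcome either way → loss $0.
$75661: truthful gives $3550, deviation gives $0 → loss $3550.
Maximum loss: $15412.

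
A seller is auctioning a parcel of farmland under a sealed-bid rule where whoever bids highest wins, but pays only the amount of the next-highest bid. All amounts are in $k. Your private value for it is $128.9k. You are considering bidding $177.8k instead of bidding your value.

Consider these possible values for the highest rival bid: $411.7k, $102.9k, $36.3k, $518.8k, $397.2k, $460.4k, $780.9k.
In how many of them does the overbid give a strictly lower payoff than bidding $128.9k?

The deviation hurts exactly when the highest competing bid lies strictly between $128.9k and $177.8k — overbidding then wins at a price above your value.
$411.7k: above both → same outcome either way.
$102.9k: below both → same outcome either way.
$36.3k: below both → same outcome either way.
$518.8k: above both → same outcome either way.
$397.2k: above both → same outcome either way.
$460.4k: above both → same outcome either way.
$780.9k: above both → same outcome either way.
Count: 0.

0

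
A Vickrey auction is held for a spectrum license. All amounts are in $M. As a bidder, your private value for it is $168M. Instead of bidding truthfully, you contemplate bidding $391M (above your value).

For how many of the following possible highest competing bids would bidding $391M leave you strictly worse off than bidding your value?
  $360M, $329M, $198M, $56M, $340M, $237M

The deviation hurts exactly when the highest competing bid lies strictly between $168M and $391M — overbidding then wins at a price above your value.
$360M: inside the interval → strictly worse (loss $192M).
$329M: inside the interval → strictly worse (loss $161M).
$198M: inside the interval → strictly worse (loss $30M).
$56M: below both → same outcome either way.
$340M: inside the interval → strictly worse (loss $172M).
$237M: inside the interval → strictly worse (loss $69M).
Count: 5.

5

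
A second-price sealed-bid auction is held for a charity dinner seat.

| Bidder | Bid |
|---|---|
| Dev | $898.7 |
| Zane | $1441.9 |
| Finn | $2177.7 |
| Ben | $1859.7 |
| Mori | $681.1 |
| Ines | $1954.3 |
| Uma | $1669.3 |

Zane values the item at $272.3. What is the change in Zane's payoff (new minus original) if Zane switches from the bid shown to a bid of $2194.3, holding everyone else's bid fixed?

−$1905.4

The highest bid among the other bidders is $2177.7; Zane's bid doesn't change that.
Original bid $1441.9: Zane is not highest (top rival bid is $2177.7); payoff $0.
Alternative bid $2194.3: Zane is highest, pays the top rival bid $2177.7; payoff $272.3 − $2177.7 = −$1905.4.
Change in payoff = −$1905.4 − ($0) = −$1905.4.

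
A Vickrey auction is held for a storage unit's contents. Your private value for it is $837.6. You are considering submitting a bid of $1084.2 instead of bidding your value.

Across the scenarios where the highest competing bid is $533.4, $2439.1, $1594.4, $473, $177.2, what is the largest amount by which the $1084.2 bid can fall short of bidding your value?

$0

$533.4: same outcome either way → loss $0.
$2439.1: same outcome either way → loss $0.
$1594.4: same outcome either way → loss $0.
$473: same outcome either way → loss $0.
$177.2: same outcome either way → loss $0.
Maximum loss: $0.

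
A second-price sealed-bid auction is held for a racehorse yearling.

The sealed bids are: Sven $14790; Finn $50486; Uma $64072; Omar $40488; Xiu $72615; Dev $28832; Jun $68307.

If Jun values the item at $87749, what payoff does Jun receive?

$0

Highest bid: Xiu at $72615, so Xiu wins.
Second-highest bid: Jun at $68307 — that is the price the winner pays.
Jun did not win, so Jun pays nothing and receives nothing: payoff $0.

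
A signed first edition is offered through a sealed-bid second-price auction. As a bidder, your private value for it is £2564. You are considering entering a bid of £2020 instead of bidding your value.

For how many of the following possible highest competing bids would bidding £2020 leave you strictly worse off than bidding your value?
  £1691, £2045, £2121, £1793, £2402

3

The deviation hurts exactly when the highest competing bid lies strictly between £2020 and £2564 — underbidding then forfeits a profitable win.
£1691: below both → same outcome either way.
£2045: inside the interval → strictly worse (loss £519).
£2121: inside the interval → strictly worse (loss £443).
£1793: below both → same outcome either way.
£2402: inside the interval → strictly worse (loss £162).
Count: 3.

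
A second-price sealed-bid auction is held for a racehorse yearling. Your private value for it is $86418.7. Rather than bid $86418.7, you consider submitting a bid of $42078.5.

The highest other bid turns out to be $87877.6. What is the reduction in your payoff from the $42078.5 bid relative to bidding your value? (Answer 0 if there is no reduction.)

Bidding your value $86418.7: you lose (since $86418.7 < $87877.6). Payoff $0.
Bidding $42078.5: you lose. Payoff $0.
Difference = $0 − $0 = $0; both bids lead to the same outcome because the competing bid is above both your value and your alternative bid.

$0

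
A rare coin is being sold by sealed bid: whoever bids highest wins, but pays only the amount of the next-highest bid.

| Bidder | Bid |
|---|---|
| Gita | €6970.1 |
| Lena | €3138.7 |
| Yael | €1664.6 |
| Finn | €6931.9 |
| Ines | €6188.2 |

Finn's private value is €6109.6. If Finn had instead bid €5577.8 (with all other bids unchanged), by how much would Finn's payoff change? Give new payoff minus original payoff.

The highest bid among the other bidders is €6970.1; Finn's bid doesn't change that.
Original bid €6931.9: Finn is not highest (top rival bid is €6970.1); payoff €0.
Alternative bid €5577.8: Finn is not highest (top rival bid is €6970.1); payoff €0.
Change in payoff = €0 − (€0) = €0.

€0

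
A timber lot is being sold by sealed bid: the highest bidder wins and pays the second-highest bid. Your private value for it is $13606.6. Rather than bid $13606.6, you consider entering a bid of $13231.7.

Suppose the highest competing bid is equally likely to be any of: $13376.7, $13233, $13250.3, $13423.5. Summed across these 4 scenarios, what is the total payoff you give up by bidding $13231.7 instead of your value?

The deviation costs you only when the competing bid falls strictly between $13231.7 and $13606.6; elsewhere both bids give the same outcome.
$13376.7: truthful payoff $229.9, deviation payoff $0 → loss $229.9.
$13233: truthful payoff $373.6, deviation payoff $0 → loss $373.6.
$13250.3: truthful payoff $356.3, deviation payoff $0 → loss $356.3.
$13423.5: truthful payoff $183.1, deviation payoff $0 → loss $183.1.
Total loss = $229.9 + $373.6 + $356.3 + $183.1 = $1142.9.

$1142.9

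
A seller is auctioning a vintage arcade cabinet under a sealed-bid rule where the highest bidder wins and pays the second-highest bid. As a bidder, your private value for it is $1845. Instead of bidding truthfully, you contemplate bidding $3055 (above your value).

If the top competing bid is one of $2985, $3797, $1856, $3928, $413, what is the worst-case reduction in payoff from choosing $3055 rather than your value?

$2985: truthful gives $0, deviation gives −$1140 → loss $1140.
$3797: same outcome either way → loss $0.
$1856: truthful gives $0, deviation gives −$11 → loss $11.
$3928: same outcome either way → loss $0.
$413: same outcome either way → loss $0.
Maximum loss: $1140.

$1140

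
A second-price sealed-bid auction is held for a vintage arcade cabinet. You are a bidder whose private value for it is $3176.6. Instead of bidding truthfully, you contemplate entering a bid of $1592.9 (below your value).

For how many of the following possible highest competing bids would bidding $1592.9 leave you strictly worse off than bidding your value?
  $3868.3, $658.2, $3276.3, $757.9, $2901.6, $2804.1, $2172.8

3

The deviation hurts exactly when the highest competing bid lies strictly between $1592.9 and $3176.6 — underbidding then forfeits a profitable win.
$3868.3: above both → same outcome either way.
$658.2: below both → same outcome either way.
$3276.3: above both → same outcome either way.
$757.9: below both → same outcome either way.
$2901.6: inside the interval → strictly worse (loss $275).
$2804.1: inside the interval → strictly worse (loss $372.5).
$2172.8: inside the interval → strictly worse (loss $1003.8).
Count: 3.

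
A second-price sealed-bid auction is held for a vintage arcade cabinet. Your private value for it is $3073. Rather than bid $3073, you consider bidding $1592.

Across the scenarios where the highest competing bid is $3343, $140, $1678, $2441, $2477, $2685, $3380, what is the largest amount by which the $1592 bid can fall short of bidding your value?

$1395

$3343: same outcome either way → loss $0.
$140: same outcome either way → loss $0.
$1678: truthful gives $1395, deviation gives $0 → loss $1395.
$2441: truthful gives $632, deviation gives $0 → loss $632.
$2477: truthful gives $596, deviation gives $0 → loss $596.
$2685: truthful gives $388, deviation gives $0 → loss $388.
$3380: same outcome either way → loss $0.
Maximum loss: $1395.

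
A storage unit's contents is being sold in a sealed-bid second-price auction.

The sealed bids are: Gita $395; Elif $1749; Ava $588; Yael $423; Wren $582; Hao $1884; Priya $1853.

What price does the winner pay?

$1853

Highest bid: Hao at $1884, so Hao wins.
Second-highest bid: Priya at $1853 — that is the price the winner pays.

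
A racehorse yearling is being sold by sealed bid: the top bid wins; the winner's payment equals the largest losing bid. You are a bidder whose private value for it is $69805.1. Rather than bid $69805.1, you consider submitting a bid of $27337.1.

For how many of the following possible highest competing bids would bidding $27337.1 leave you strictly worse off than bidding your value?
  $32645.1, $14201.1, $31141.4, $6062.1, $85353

2

The deviation hurts exactly when the highest competing bid lies strictly between $27337.1 and $69805.1 — underbidding then forfeits a profitable win.
$32645.1: inside the interval → strictly worse (loss $37160).
$14201.1: below both → same outcome either way.
$31141.4: inside the interval → strictly worse (loss $38663.7).
$6062.1: below both → same outcome either way.
$85353: above both → same outcome either way.
Count: 2.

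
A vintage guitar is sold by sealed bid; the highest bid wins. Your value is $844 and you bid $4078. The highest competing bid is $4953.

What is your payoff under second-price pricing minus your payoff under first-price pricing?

$0

Your bid $4078 is below $4953, so you lose under either rule.
Payoff is $0 in both cases; difference = $0.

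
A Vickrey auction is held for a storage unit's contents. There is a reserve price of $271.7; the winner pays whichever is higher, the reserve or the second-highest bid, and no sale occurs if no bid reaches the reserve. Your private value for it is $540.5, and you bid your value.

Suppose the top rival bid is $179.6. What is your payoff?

Your bid $540.5 is the highest and exceeds the reserve.
Price = max(second-highest bid, reserve) = max($179.6, $271.7) = $271.7.
Payoff = $540.5 − $271.7 = $268.8.

$268.8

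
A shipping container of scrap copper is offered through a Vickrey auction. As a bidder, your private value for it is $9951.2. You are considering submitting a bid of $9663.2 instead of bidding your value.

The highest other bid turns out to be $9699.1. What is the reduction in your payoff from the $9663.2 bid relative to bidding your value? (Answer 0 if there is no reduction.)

$252.1

Bidding your value $9951.2: you win (since $9951.2 > $9699.1) and pay $9699.1. Payoff $252.1.
Bidding $9663.2: you lose. Payoff $0.
The competing bid $9699.1 lies between your shaded bid and your value, so underbidding forfeits an item you could have won at a profitable price.
Loss from deviating = $252.1 − ($0) = $252.1.
Because the price is fixed by the runner-up's bid, deviating from your value can only change a good outcome into a bad one — never the reverse.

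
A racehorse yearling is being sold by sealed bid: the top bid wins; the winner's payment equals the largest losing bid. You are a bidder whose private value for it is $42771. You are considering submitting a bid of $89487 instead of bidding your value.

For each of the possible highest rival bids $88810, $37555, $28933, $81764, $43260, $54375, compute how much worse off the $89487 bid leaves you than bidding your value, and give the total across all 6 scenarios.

$97125

The deviation costs you only when the competing bid falls strictly between $42771 and $89487; elsewhere both bids give the same outcome.
$88810: truthful payoff $0, deviation payoff −$46039 → loss $46039.
$37555: outcomes coincide → loss $0.
$28933: outcomes coincide → loss $0.
$81764: truthful payoff $0, deviation payoff −$38993 → loss $38993.
$43260: truthful payoff $0, deviation payoff −$489 → loss $489.
$54375: truthful payoff $0, deviation payoff −$11604 → loss $11604.
Total loss = $46039 + $38993 + $489 + $11604 = $97125.
Because the price is fixed by the runner-up's bid, deviating from your value can only change a good outcome into a bad one — never the reverse.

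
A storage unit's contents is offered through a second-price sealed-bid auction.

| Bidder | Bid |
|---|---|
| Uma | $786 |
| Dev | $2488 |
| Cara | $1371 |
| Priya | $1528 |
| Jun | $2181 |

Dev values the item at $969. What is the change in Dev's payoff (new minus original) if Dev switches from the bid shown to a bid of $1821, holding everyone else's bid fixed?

The highest bid among the other bidders is $2181; Dev's bid doesn't change that.
Original bid $2488: Dev is highest, pays the top rival bid $2181; payoff $969 − $2181 = −$1212.
Alternative bid $1821: Dev is not highest (top rival bid is $2181); payoff $0.
Change in payoff = $0 − (−$1212) = $1212.

$1212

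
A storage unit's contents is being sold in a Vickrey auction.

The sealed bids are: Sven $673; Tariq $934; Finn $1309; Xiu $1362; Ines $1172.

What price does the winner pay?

$1309

Highest bid: Xiu at $1362, so Xiu wins.
Second-highest bid: Finn at $1309 — that is the price the winner pays.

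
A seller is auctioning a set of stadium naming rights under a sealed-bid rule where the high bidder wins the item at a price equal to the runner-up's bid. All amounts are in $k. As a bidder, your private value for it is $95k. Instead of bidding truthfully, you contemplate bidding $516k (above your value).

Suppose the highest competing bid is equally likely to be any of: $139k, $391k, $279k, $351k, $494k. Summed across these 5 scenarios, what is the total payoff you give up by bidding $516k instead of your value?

The deviation costs you only when the competing bid falls strictly between $95k and $516k; elsewhere both bids give the same outcome.
$139k: truthful payoff $0k, deviation payoff −$44k → loss $44k.
$391k: truthful payoff $0k, deviation payoff −$296k → loss $296k.
$279k: truthful payoff $0k, deviation payoff −$184k → loss $184k.
$351k: truthful payoff $0k, deviation payoff −$256k → loss $256k.
$494k: truthful payoff $0k, deviation payoff −$399k → loss $399k.
Total loss = $44k + $296k + $184k + $256k + $399k = $1179k.

$1179k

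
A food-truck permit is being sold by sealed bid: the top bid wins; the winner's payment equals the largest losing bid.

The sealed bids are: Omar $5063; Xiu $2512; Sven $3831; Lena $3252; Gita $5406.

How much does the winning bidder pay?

Highest bid: Gita at $5406, so Gita wins.
Second-highest bid: Omar at $5063 — that is the price the winner pays.

$5063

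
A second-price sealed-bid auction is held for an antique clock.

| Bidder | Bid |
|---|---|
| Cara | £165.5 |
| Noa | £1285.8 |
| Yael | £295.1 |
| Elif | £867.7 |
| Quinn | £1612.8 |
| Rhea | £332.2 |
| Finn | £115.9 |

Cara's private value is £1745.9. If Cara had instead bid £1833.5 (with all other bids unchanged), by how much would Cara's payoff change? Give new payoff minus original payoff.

The highest bid among the other bidders is £1612.8; Cara's bid doesn't change that.
Original bid £165.5: Cara is not highest (top rival bid is £1612.8); payoff £0.
Alternative bid £1833.5: Cara is highest, pays the top rival bid £1612.8; payoff £1745.9 − £1612.8 = £133.1.
Change in payoff = £133.1 − (£0) = £133.1.

£133.1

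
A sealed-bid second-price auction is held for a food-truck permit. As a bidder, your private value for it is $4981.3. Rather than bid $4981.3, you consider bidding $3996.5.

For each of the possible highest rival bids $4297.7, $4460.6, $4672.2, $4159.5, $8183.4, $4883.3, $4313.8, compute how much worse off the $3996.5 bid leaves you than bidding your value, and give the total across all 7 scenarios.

$3100.7

The deviation costs you only when the competing bid falls strictly between $3996.5 and $4981.3; elsewhere both bids give the same outcome.
$4297.7: truthful payoff $683.6, deviation payoff $0 → loss $683.6.
$4460.6: truthful payoff $520.7, deviation payoff $0 → loss $520.7.
$4672.2: truthful payoff $309.1, deviation payoff $0 → loss $309.1.
$4159.5: truthful payoff $821.8, deviation payoff $0 → loss $821.8.
$8183.4: outcomes coincide → loss $0.
$4883.3: truthful payoff $98, deviation payoff $0 → loss $98.
$4313.8: truthful payoff $667.5, deviation payoff $0 → loss $667.5.
Total loss = $683.6 + $520.7 + $309.1 + $821.8 + $98 + $667.5 = $3100.7.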